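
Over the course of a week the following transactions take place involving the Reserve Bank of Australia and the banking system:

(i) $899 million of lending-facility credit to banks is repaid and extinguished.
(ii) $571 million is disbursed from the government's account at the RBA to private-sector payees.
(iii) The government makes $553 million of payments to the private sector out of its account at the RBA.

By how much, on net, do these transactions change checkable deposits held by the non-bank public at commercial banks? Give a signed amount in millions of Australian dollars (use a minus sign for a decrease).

Discount-window repayment $899 million: the counterparty is a bank, so public deposits are unchanged → 0.
Government spending $571 million: non-bank counterparties' bank balances rise → +$571M.
Government spending $553 million: non-bank counterparties' bank balances rise → +$553M.
Net: 0 + 571 + 553 = +$1124 million.

+$1124 million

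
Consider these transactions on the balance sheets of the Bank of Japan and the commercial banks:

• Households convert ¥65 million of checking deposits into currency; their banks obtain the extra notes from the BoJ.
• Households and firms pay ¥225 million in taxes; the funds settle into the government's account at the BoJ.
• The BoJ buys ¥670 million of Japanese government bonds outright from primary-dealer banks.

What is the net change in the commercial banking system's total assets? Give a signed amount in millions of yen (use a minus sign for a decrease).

Currency withdrawal ¥65 million: bank balance sheets shrink → −¥65M.
Government account inflow ¥225 million: bank balance sheets shrink → −¥225M.
OMO purchase (from banks) ¥670 million: just an asset swap on bank balance sheets → 0.
Net: −65 − 225 + 0 = -¥290 million.

-¥290 million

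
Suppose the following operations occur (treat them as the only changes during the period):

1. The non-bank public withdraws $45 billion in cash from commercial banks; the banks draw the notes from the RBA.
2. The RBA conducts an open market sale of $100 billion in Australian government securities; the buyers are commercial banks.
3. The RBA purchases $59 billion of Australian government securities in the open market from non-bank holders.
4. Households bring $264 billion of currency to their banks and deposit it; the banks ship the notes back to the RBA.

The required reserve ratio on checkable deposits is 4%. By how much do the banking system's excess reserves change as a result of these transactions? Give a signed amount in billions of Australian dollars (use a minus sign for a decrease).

+$166.88 billion

Currency withdrawal $45 billion: reserves −$45B, deposits −$45B.
OMO sale (to banks) $100 billion: reserves −$100B, deposits 0.
Asset purchase (from non-banks) $59 billion: reserves +$59B, deposits +$59B.
Currency deposit $264 billion: reserves +$264B, deposits +$264B.
Totals: Δreserves = +$178B, Δdeposits = +$278B.
Δrequired reserves = 4% × +$278B = +$11.12B.
Δexcess reserves = Δreserves − Δrequired = +$178B − (+$11.12B) = +$166.88 billion.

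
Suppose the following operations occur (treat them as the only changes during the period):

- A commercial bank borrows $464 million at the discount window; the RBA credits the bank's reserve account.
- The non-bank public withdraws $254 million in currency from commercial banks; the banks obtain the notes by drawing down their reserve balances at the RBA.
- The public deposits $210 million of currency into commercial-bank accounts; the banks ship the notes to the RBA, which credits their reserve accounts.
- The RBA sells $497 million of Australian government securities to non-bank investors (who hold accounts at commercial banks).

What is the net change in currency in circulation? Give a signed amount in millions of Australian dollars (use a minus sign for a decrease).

Discount-window loan $464 million: no currency enters or leaves circulation → 0.
Currency withdrawal $254 million: notes leave the central bank → +$254M.
Currency deposit $210 million: notes return to the central bank → −$210M.
Asset sale (to non-banks) $497 million: no currency enters or leaves circulation → 0.
Net: 0 + 254 − 210 + 0 = +$44 million.

+$44 million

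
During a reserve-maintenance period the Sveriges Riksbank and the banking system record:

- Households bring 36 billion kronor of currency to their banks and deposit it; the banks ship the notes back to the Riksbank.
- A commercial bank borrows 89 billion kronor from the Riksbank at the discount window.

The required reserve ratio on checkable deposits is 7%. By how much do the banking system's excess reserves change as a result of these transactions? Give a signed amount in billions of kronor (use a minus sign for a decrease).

+122.48 billion

Currency deposit 36 billion kronor: reserves +36B, deposits +36B.
Discount-window loan 89 billion kronor: reserves +89B, deposits 0.
Totals: Δreserves = +125B, Δdeposits = +36B.
Δrequired reserves = 7% × +36B = +2.52B.
Δexcess reserves = Δreserves − Δrequired = +125B − (+2.52B) = +122.48 billion.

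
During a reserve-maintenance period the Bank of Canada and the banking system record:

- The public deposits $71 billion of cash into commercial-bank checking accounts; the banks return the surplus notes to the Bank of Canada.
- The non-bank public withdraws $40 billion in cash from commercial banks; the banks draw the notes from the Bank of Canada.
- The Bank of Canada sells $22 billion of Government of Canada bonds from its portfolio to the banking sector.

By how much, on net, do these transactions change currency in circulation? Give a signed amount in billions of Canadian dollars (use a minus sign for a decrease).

-$31 billion

Bank of Canada balance sheet:
  Assets:      Securities −$22B
  Liabilities: Bank reserves +$9B, Currency in circulation −$31B
So the change in currency in circulation is -$31 billion.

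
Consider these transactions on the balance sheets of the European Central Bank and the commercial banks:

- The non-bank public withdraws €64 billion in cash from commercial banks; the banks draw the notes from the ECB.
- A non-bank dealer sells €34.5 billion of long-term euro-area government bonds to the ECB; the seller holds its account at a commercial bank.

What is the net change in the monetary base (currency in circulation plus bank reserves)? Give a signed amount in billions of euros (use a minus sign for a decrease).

+€34.5 billion

ECB balance sheet:
  Assets:      Securities +€34.5B
  Liabilities: Bank reserves −€29.5B, Currency in circulation +€64B
Commercial banking system:
  Assets:      Reserves at CB −€29.5B
  Liabilities: Checkable deposits −€29.5B
Monetary base = currency + reserves: +€64B + (−€29.5B) = +€34.5 billion.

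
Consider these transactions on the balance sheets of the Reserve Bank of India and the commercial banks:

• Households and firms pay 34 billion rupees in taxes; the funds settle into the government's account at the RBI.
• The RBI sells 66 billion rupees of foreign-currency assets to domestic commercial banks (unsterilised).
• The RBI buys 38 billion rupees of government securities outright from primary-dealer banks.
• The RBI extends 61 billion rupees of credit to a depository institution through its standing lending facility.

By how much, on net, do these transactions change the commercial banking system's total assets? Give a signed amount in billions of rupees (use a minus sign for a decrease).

+27 billion

Government account inflow 34 billion rupees: bank balance sheets shrink → −34B.
FX sale 66 billion rupees: just an asset swap on bank balance sheets → 0.
OMO purchase (from banks) 38 billion rupees: just an asset swap on bank balance sheets → 0.
Discount-window loan 61 billion rupees: bank balance sheets expand → +61B.
Net: −34 + 0 + 0 + 61 = +27 billion.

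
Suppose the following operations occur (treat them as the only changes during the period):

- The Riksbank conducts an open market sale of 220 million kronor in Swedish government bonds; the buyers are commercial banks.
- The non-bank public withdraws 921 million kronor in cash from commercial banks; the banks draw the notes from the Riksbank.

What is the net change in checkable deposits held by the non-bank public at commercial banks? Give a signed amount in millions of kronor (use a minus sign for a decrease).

OMO sale (to banks) 220 million kronor: the counterparty is a bank, so public deposits are unchanged → 0.
Currency withdrawal 921 million kronor: non-bank counterparties' bank balances fall → −921M.
Net: 0 − 921 = -921 million.

-921 million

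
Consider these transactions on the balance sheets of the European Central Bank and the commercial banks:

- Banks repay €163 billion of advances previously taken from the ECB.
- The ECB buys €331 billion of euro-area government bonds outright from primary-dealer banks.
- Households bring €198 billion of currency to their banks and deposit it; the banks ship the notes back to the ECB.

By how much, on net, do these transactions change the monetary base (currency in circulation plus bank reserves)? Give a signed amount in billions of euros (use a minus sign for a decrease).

+€168 billion

ECB balance sheet:
  Assets:      Securities +€331B, Loans to banks −€163B
  Liabilities: Bank reserves +€366B, Currency in circulation −€198B
Monetary base = currency + reserves: −€198B + (+€366B) = +€168 billion.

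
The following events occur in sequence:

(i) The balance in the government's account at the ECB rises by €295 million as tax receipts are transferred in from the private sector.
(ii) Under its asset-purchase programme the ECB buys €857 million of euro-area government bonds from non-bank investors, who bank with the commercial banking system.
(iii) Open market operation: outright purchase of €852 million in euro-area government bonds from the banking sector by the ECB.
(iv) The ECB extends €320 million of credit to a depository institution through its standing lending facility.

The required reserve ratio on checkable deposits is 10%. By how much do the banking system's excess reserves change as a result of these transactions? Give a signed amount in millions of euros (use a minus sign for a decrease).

Government account inflow €295 million: reserves −€295M, deposits −€295M.
Asset purchase (from non-banks) €857 million: reserves +€857M, deposits +€857M.
OMO purchase (from banks) €852 million: reserves +€852M, deposits 0.
Discount-window loan €320 million: reserves +€320M, deposits 0.
Totals: Δreserves = +€1734M, Δdeposits = +€562M.
Δrequired reserves = 10% × +€562M = +€56.2M.
Δexcess reserves = Δreserves − Δrequired = +€1734M − (+€56.2M) = +€1677.8 million.

+€1677.8 million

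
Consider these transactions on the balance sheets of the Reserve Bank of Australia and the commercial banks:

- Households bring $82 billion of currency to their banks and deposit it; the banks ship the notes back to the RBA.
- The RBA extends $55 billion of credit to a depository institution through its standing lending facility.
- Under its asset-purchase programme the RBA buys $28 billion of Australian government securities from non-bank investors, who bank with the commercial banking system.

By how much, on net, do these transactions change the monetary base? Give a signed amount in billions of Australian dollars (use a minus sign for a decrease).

RBA balance sheet:
  Assets:      Securities +$28B, Loans to banks +$55B
  Liabilities: Bank reserves +$165B, Currency in circulation −$82B
Commercial banking system:
  Assets:      Reserves at CB +$165B
  Liabilities: Checkable deposits +$110B, Borrowings from CB +$55B
Monetary base = currency + reserves: −$82B + (+$165B) = +$83 billion.

+$83 billion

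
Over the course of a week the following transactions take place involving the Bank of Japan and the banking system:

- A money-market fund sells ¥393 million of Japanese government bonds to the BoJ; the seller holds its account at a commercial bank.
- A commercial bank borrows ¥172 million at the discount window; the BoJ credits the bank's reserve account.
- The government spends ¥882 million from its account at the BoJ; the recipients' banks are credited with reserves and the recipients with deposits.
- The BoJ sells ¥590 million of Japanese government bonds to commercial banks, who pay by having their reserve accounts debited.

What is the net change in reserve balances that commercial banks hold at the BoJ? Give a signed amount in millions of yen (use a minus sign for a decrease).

Asset purchase (from non-banks) ¥393 million: the BoJ pays by crediting reserve accounts → +¥393M.
Discount-window loan ¥172 million: the loan is credited to the bank's reserve account → +¥172M.
Government spending ¥882 million: government payments flow into bank reserve accounts → +¥882M.
OMO sale (to banks) ¥590 million: the buying banks pay out of their reserve balances → −¥590M.
Net: 393 + 172 + 882 − 590 = +¥857 million.

+¥857 million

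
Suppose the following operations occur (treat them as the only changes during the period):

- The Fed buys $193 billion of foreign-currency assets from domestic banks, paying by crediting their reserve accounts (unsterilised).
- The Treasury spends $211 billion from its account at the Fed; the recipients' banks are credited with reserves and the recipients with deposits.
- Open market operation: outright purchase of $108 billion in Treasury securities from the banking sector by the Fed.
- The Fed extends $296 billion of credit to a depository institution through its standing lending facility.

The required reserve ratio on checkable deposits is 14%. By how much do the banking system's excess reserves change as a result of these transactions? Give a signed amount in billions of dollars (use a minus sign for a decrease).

+$778.46 billion

FX purchase $193 billion: reserves +$193B, deposits 0.
Government spending $211 billion: reserves +$211B, deposits +$211B.
OMO purchase (from banks) $108 billion: reserves +$108B, deposits 0.
Discount-window loan $296 billion: reserves +$296B, deposits 0.
Totals: Δreserves = +$808B, Δdeposits = +$211B.
Δrequired reserves = 14% × +$211B = +$29.54B.
Δexcess reserves = Δreserves − Δrequired = +$808B − (+$29.54B) = +$778.46 billion.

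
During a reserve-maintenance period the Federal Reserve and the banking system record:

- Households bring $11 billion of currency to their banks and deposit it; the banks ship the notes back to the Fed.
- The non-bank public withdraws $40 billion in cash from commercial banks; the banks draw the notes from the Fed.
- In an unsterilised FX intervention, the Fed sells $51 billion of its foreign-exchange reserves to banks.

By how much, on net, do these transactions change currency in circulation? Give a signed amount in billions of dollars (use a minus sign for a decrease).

Currency deposit $11 billion: notes return to the central bank → −$11B.
Currency withdrawal $40 billion: notes leave the central bank → +$40B.
FX sale $51 billion: no currency enters or leaves circulation → 0.
Net: −11 + 40 + 0 = +$29 billion.

+$29 billion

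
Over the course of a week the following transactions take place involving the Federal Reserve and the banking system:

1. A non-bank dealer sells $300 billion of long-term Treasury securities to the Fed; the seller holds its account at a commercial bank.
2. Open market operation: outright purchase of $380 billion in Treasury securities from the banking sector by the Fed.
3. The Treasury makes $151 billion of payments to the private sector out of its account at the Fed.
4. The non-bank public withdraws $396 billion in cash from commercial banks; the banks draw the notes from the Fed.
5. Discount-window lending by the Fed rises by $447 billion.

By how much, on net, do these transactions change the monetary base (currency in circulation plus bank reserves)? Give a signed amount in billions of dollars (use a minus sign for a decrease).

Asset purchase (from non-banks) $300 billion: Fed balance sheet expands → +$300B.
OMO purchase (from banks) $380 billion: Fed balance sheet expands → +$380B.
Government spending $151 billion: a non-base liability converts back to reserves → +$151B.
Currency withdrawal $396 billion: just a shift between currency and reserves — both are base money → 0.
Discount-window loan $447 billion: Fed balance sheet expands → +$447B.
Net: 300 + 380 + 151 + 0 + 447 = +$1278 billion.

+$1278 billion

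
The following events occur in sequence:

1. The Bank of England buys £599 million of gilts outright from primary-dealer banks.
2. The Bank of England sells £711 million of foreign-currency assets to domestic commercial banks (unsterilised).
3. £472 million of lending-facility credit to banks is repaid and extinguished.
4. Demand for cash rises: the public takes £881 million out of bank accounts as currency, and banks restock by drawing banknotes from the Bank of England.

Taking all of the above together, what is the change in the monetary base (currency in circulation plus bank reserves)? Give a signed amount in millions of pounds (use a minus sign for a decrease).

-£584 million

OMO purchase (from banks) £599 million: Bank of England balance sheet expands → +£599M.
FX sale £711 million: Bank of England balance sheet contracts → −£711M.
Discount-window repayment £472 million: Bank of England balance sheet contracts → −£472M.
Currency withdrawal £881 million: just a shift between currency and reserves — both are base money → 0.
Net: 599 − 711 − 472 + 0 = -£584 million.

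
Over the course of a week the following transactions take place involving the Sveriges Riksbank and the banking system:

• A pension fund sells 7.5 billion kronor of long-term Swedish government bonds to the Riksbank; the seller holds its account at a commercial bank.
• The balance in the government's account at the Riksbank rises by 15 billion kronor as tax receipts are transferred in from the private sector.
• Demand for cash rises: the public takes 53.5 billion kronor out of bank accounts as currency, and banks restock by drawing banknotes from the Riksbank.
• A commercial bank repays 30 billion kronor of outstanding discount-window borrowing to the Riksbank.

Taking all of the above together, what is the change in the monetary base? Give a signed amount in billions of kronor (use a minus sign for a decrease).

-37.5 billion

Riksbank balance sheet:
  Assets:      Securities +7.5B, Loans to banks −30B
  Liabilities: Bank reserves −91B, Currency in circulation +53.5B, Government deposits +15B
Commercial banking system:
  Assets:      Reserves at CB −91B
  Liabilities: Checkable deposits −61B, Borrowings from CB −30B
Monetary base = currency + reserves: +53.5B + (−91B) = -37.5 billion.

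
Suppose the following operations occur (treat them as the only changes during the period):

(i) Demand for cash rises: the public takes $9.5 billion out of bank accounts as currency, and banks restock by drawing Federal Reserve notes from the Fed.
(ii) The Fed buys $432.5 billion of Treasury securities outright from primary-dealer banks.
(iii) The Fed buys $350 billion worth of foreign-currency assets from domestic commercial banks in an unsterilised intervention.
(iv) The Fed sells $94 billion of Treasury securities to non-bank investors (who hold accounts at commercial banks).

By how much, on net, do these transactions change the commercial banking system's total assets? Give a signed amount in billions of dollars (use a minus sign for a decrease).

Currency withdrawal $9.5 billion: bank balance sheets shrink → −$9.5B.
OMO purchase (from banks) $432.5 billion: just an asset swap on bank balance sheets → 0.
FX purchase $350 billion: just an asset swap on bank balance sheets → 0.
Asset sale (to non-banks) $94 billion: bank balance sheets shrink → −$94B.
Net: −9.5 + 0 + 0 − 94 = -$103.5 billion.

-$103.5 billion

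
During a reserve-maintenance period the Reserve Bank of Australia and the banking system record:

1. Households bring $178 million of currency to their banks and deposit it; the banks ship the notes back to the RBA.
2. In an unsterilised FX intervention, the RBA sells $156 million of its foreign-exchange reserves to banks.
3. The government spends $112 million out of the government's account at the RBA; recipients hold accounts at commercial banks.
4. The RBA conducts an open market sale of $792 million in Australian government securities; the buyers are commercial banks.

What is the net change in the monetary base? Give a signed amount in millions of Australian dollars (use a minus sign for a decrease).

-$836 million

Currency deposit $178 million: just a shift between currency and reserves — both are base money → 0.
FX sale $156 million: RBA balance sheet contracts → −$156M.
Government spending $112 million: a non-base liability converts back to reserves → +$112M.
OMO sale (to banks) $792 million: RBA balance sheet contracts → −$792M.
Net: 0 − 156 + 112 − 792 = -$836 million.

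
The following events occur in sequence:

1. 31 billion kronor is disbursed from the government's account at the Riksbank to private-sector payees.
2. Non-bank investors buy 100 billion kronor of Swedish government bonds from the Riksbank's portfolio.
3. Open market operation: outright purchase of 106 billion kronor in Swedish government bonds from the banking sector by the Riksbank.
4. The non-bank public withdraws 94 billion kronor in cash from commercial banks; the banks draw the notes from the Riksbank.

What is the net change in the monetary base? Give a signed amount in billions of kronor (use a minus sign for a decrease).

Government spending 31 billion kronor: a non-base liability converts back to reserves → +31B.
Asset sale (to non-banks) 100 billion kronor: Riksbank balance sheet contracts → −100B.
OMO purchase (from banks) 106 billion kronor: Riksbank balance sheet expands → +106B.
Currency withdrawal 94 billion kronor: just a shift between currency and reserves — both are base money → 0.
Net: 31 − 100 + 106 + 0 = +37 billion.

+37 billion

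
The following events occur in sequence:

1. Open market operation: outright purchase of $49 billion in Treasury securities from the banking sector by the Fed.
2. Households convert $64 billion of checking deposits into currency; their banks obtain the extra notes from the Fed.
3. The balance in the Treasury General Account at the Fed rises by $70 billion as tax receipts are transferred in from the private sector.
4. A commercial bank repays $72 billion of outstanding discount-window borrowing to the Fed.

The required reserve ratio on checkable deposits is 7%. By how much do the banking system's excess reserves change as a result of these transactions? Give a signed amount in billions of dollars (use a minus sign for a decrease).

OMO purchase (from banks) $49 billion: reserves +$49B, deposits 0.
Currency withdrawal $64 billion: reserves −$64B, deposits −$64B.
Government account inflow $70 billion: reserves −$70B, deposits −$70B.
Discount-window repayment $72 billion: reserves −$72B, deposits 0.
Totals: Δreserves = −$157B, Δdeposits = −$134B.
Δrequired reserves = 7% × −$134B = −$9.38B.
Δexcess reserves = Δreserves − Δrequired = −$157B − (−$9.38B) = -$147.62 billion.

-$147.62 billion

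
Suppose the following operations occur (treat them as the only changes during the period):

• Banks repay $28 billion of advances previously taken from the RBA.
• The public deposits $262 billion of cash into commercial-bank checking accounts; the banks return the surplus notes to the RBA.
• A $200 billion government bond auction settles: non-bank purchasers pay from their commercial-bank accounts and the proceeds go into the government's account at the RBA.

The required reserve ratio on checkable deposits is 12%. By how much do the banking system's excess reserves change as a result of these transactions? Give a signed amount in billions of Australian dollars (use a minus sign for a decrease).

Discount-window repayment $28 billion: reserves −$28B, deposits 0.
Currency deposit $262 billion: reserves +$262B, deposits +$262B.
Government account inflow $200 billion: reserves −$200B, deposits −$200B.
Totals: Δreserves = +$34B, Δdeposits = +$62B.
Δrequired reserves = 12% × +$62B = +$7.44B.
Δexcess reserves = Δreserves − Δrequired = +$34B − (+$7.44B) = +$26.56 billion.

+$26.56 billion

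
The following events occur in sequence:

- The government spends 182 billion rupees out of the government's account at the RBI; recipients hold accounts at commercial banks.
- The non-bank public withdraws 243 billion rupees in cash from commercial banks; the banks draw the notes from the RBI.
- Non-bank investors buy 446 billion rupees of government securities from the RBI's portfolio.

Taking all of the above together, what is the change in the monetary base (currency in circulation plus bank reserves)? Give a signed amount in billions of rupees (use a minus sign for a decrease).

-264 billion

RBI balance sheet:
  Assets:      Securities −446B
  Liabilities: Bank reserves −507B, Currency in circulation +243B, Government deposits −182B
Commercial banking system:
  Assets:      Reserves at CB −507B
  Liabilities: Checkable deposits −507B
Monetary base = currency + reserves: +243B + (−507B) = -264 billion.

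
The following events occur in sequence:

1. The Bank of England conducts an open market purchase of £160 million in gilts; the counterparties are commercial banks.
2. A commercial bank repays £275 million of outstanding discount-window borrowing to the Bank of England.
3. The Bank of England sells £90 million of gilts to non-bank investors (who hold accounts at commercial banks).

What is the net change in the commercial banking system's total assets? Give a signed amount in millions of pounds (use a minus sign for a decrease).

-£365 million

OMO purchase (from banks) £160 million: just an asset swap on bank balance sheets → 0.
Discount-window repayment £275 million: bank balance sheets shrink → −£275M.
Asset sale (to non-banks) £90 million: bank balance sheets shrink → −£90M.
Net: 0 − 275 − 90 = -£365 million.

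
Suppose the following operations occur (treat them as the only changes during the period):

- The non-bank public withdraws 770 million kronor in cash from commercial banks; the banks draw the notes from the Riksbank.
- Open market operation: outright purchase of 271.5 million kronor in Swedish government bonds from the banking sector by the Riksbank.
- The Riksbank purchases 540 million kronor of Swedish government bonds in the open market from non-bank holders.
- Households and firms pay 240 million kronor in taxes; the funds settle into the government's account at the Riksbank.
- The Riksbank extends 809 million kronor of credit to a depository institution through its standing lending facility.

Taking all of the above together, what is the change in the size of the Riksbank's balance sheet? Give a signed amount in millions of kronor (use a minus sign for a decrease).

Riksbank balance sheet:
  Assets:      Securities +811.5M, Loans to banks +809M
  Liabilities: Bank reserves +610.5M, Currency in circulation +770M, Government deposits +240M
Change in total Riksbank assets = +1620.5 million.

+1620.5 million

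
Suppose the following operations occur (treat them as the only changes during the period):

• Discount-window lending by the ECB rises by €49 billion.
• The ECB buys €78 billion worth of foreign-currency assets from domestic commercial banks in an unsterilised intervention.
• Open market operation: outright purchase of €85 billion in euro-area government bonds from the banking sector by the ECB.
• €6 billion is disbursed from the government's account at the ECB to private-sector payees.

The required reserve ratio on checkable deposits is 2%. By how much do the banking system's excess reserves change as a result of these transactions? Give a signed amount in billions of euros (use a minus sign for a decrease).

+€217.88 billion

Discount-window loan €49 billion: reserves +€49B, deposits 0.
FX purchase €78 billion: reserves +€78B, deposits 0.
OMO purchase (from banks) €85 billion: reserves +€85B, deposits 0.
Government spending €6 billion: reserves +€6B, deposits +€6B.
Totals: Δreserves = +€218B, Δdeposits = +€6B.
Δrequired reserves = 2% × +€6B = +€0.12B.
Δexcess reserves = Δreserves − Δrequired = +€218B − (+€0.12B) = +€217.88 billion.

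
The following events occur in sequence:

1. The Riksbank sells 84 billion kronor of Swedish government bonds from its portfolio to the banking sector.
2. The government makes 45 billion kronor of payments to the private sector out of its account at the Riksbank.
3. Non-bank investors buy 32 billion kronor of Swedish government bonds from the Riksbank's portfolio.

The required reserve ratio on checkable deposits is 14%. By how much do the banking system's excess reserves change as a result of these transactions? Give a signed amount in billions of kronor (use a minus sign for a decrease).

-72.82 billion

OMO sale (to banks) 84 billion kronor: reserves −84B, deposits 0.
Government spending 45 billion kronor: reserves +45B, deposits +45B.
Asset sale (to non-banks) 32 billion kronor: reserves −32B, deposits −32B.
Totals: Δreserves = −71B, Δdeposits = +13B.
Δrequired reserves = 14% × +13B = +1.82B.
Δexcess reserves = Δreserves − Δrequired = −71B − (+1.82B) = -72.82 billion.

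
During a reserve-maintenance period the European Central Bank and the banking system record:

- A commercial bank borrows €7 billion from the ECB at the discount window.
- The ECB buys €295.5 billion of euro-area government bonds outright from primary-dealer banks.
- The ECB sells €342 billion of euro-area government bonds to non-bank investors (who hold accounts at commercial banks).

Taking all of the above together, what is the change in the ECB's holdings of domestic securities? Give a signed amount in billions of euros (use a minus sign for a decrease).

-€46.5 billion

Discount-window loan €7 billion: the ECB's securities portfolio is untouched → 0.
OMO purchase (from banks) €295.5 billion: securities added to the ECB's portfolio → +€295.5B.
Asset sale (to non-banks) €342 billion: securities removed from the ECB's portfolio → −€342B.
Net: 0 + 295.5 − 342 = -€46.5 billion.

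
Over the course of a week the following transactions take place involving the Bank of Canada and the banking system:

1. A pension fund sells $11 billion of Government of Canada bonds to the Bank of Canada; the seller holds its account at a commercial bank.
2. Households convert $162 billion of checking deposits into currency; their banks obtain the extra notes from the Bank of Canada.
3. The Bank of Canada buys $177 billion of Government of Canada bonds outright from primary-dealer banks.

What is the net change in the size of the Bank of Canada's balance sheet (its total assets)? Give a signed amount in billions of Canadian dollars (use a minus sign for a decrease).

Asset purchase (from non-banks) $11 billion: a Bank of Canada asset is acquired → +$11B.
Currency withdrawal $162 billion: only the composition of liabilities changes → 0.
OMO purchase (from banks) $177 billion: a Bank of Canada asset is acquired → +$177B.
Net: 11 + 0 + 177 = +$188 billion.

+$188 billion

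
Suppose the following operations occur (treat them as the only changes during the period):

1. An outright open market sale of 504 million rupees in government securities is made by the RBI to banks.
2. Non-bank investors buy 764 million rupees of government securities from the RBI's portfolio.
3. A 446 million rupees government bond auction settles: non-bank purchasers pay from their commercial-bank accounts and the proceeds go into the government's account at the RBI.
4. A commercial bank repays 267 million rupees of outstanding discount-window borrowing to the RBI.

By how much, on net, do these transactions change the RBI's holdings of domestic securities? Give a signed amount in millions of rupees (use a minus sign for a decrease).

-1268 million

OMO sale (to banks) 504 million rupees: securities removed from the RBI's portfolio → −504M.
Asset sale (to non-banks) 764 million rupees: securities removed from the RBI's portfolio → −764M.
Government account inflow 446 million rupees: the RBI's securities portfolio is untouched → 0.
Discount-window repayment 267 million rupees: the RBI's securities portfolio is untouched → 0.
Net: −504 − 764 + 0 + 0 = -1268 million.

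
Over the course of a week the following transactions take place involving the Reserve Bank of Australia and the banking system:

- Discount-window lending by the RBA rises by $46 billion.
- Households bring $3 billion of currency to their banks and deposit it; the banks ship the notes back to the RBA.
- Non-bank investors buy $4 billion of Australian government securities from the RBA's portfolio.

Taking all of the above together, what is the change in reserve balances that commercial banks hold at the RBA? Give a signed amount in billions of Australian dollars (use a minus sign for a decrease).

RBA balance sheet:
  Assets:      Securities −$4B, Loans to banks +$46B
  Liabilities: Bank reserves +$45B, Currency in circulation −$3B
So the change in reserve balances that commercial banks hold at the RBA is +$45 billion.

+$45 billion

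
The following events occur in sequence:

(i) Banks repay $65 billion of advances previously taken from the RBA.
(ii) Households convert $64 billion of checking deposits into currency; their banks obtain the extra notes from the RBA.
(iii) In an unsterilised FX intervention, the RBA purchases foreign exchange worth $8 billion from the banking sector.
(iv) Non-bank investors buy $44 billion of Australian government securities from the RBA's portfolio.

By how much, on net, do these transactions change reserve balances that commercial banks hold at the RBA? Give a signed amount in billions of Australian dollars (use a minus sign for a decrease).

-$165 billion

Discount-window repayment $65 billion: repayment is debited from reserves → −$65B.
Currency withdrawal $64 billion: banks swap reserves for currency → −$64B.
FX purchase $8 billion: the RBA pays by crediting reserve accounts → +$8B.
Asset sale (to non-banks) $44 billion: the non-bank buyers' banks settle from reserves → −$44B.
Net: −65 − 64 + 8 − 44 = -$165 billion.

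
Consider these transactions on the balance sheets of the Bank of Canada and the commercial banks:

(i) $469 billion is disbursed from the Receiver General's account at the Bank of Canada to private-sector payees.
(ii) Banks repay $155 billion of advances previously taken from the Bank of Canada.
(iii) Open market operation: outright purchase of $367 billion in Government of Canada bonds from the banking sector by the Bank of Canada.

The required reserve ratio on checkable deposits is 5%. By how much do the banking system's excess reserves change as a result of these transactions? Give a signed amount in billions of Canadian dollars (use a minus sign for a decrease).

Government spending $469 billion: reserves +$469B, deposits +$469B.
Discount-window repayment $155 billion: reserves −$155B, deposits 0.
OMO purchase (from banks) $367 billion: reserves +$367B, deposits 0.
Totals: Δreserves = +$681B, Δdeposits = +$469B.
Δrequired reserves = 5% × +$469B = +$23.45B.
Δexcess reserves = Δreserves − Δrequired = +$681B − (+$23.45B) = +$657.55 billion.

+$657.55 billion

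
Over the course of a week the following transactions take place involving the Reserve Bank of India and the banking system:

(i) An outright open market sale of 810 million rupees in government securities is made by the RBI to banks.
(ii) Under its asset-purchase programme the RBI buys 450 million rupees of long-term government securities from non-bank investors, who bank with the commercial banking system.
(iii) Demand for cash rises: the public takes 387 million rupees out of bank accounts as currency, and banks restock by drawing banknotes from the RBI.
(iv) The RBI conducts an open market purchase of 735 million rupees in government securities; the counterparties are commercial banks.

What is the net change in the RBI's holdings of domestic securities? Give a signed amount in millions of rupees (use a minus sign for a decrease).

+375 million

RBI balance sheet:
  Assets:      Securities +375M
  Liabilities: Bank reserves −12M, Currency in circulation +387M
So the change in the RBI's holdings of domestic securities is +375 million.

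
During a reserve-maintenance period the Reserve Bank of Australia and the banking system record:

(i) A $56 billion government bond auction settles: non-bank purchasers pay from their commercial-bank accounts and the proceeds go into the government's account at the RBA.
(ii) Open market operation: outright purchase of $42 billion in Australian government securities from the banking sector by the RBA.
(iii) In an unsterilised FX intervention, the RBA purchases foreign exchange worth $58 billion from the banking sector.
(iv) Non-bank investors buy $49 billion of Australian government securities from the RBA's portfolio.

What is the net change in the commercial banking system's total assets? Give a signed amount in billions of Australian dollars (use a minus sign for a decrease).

Government account inflow $56 billion: bank balance sheets shrink → −$56B.
OMO purchase (from banks) $42 billion: just an asset swap on bank balance sheets → 0.
FX purchase $58 billion: just an asset swap on bank balance sheets → 0.
Asset sale (to non-banks) $49 billion: bank balance sheets shrink → −$49B.
Net: −56 + 0 + 0 − 49 = -$105 billion.

-$105 billion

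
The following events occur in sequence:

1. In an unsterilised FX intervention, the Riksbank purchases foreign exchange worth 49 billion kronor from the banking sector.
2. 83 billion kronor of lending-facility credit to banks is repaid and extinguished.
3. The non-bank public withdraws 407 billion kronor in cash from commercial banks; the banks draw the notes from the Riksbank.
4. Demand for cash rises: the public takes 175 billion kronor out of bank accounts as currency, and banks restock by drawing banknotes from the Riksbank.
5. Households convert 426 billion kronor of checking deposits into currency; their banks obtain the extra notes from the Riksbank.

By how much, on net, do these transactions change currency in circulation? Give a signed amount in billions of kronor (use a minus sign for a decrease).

+1008 billion

FX purchase 49 billion kronor: no currency enters or leaves circulation → 0.
Discount-window repayment 83 billion kronor: no currency enters or leaves circulation → 0.
Currency withdrawal 407 billion kronor: notes leave the central bank → +407B.
Currency withdrawal 175 billion kronor: notes leave the central bank → +175B.
Currency withdrawal 426 billion kronor: notes leave the central bank → +426B.
Net: 0 + 0 + 407 + 175 + 426 = +1008 billion.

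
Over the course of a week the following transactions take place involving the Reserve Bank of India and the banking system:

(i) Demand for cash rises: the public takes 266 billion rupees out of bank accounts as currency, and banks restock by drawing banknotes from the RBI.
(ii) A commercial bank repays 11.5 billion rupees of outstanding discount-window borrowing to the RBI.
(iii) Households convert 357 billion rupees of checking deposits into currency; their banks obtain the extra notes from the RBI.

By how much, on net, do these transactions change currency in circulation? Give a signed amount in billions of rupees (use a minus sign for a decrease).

+623 billion

RBI balance sheet:
  Assets:      Loans to banks −11.5B
  Liabilities: Bank reserves −634.5B, Currency in circulation +623B
So the change in currency in circulation is +623 billion.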